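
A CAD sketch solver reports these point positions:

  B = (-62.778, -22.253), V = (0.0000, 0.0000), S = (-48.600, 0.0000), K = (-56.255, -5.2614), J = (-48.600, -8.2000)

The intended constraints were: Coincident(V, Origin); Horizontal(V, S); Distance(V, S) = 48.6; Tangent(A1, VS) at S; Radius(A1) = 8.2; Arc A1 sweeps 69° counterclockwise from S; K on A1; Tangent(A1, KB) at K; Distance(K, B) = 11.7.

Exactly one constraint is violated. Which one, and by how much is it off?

Distance(K, B) = 11.7 — off by 6.50.

V = (0.00, 0.00) ✓; V.y = 0.00, S.y = 0.00 ✓; |VS| = 48.60 ✓; ∠(JS, SV) = 90.00° ✓; |JS| = 8.200 ✓; bearing(J→K) − bearing(J→S) = 69.00° ✓; |JK| = 8.200 ✓; ∠(JK, KB) = 90.00° ✓; |KB| = 18.20 ✗.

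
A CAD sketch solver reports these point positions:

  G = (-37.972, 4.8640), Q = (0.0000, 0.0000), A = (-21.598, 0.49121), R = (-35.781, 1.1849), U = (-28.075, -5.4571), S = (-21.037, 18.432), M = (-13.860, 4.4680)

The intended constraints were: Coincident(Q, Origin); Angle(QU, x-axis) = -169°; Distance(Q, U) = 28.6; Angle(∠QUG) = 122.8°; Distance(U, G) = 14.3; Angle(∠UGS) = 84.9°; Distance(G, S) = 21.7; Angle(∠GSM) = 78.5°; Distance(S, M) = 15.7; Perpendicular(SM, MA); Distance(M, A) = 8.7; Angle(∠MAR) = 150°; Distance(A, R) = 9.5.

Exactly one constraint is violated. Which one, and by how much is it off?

Distance(A, R) = 9.5 — off by 4.70.

Q = (0.00, 0.00) ✓; QU at -169.0° ✓; |QU| = 28.60 ✓; ∠QUG = 122.8° ✓; |UG| = 14.30 ✓; ∠UGS = 84.90° ✓; |GS| = 21.70 ✓; ∠GSM = 78.50° ✓; |SM| = 15.70 ✓; ∠(SM, MA) = 90.00° ✓; |MA| = 8.700 ✓; ∠MAR = 150.0° ✓; |AR| = 14.20 ✗.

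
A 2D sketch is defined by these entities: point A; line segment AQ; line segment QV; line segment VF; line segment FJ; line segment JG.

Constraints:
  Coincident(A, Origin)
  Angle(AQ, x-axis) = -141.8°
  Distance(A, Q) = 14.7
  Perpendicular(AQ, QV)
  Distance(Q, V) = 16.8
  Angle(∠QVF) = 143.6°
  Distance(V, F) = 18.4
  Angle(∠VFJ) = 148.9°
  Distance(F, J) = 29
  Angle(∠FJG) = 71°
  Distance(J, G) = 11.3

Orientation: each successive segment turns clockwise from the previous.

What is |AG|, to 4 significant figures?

39.36

A is at the origin; AQ runs at -141.8° with length 14.7, so Q = (-11.55, -9.091). The perpendicularity gives QV at right angles to AQ, so QV runs at 128.2°; with |QV| = 16.8, V = (-21.94, 4.112). ∠QVF = 143.6° gives VF at 91.80° from the x-axis; with |VF| = 18.4, F = (-22.52, 22.50). ∠VFJ = 148.9° gives FJ at 60.70° from the x-axis; with |FJ| = 29.0, J = (-8.327, 47.79). ∠FJG = 71.0° gives JG at -48.30° from the x-axis; with |JG| = 11.3, G = (-0.8101, 39.36). Then |AG| = |G − A| = 39.36.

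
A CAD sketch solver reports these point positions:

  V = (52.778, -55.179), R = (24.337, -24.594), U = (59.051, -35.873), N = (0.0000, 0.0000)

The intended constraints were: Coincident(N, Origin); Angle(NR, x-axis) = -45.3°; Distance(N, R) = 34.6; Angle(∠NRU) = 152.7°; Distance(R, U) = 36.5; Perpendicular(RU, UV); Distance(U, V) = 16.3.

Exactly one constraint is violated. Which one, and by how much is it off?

Distance(U, V) = 16.3 — off by 4.00.

N = (0.00, 0.00) ✓; NR at -45.30° ✓; |NR| = 34.60 ✓; ∠NRU = 152.7° ✓; |RU| = 36.50 ✓; ∠(RU, UV) = 90.00° ✓; |UV| = 20.30 ✗.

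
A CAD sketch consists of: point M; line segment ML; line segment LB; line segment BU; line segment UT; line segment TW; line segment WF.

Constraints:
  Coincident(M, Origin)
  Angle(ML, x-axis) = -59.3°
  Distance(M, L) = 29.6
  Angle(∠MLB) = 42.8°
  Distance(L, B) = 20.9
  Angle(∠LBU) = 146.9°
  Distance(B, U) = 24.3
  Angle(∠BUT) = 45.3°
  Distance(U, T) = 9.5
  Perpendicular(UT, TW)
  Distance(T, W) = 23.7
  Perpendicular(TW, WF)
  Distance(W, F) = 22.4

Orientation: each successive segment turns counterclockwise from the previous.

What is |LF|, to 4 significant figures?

50.46

The perpendicularity gives TW at right angles to UT, so TW runs at -24.30°; with |TW| = 23.7, W = (28.48, -0.7412). TW is perpendicular to WF, so WF runs at 65.70°; with |WF| = 22.4, F = (37.69, 19.67). Then |LF| = |F − L| = 50.46.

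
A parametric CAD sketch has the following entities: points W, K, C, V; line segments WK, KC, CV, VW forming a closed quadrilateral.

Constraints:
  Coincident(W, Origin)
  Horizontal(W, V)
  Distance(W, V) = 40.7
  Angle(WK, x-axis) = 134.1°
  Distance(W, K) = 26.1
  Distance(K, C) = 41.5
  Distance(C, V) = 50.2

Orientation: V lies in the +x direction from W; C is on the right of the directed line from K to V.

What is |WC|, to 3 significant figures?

21.2

Checks: W = (0.00, 0.00) ✓; |KC| = 41.50 ✓; |CV| = 50.20 ✓.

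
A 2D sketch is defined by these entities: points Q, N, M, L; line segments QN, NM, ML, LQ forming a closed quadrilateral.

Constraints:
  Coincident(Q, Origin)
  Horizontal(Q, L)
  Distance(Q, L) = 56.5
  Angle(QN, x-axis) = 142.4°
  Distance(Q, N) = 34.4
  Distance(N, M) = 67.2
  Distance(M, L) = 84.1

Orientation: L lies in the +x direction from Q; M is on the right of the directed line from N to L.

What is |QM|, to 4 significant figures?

47.29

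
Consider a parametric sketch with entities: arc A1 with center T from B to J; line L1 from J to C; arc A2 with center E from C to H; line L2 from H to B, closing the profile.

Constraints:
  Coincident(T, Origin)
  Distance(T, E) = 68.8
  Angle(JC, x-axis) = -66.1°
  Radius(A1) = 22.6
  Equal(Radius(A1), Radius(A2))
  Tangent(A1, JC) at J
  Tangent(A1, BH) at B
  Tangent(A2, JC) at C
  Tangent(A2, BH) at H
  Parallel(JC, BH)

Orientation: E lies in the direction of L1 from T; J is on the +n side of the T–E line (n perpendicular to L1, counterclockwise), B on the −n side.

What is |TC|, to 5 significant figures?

72.417

The slot axis is L1's direction at -66.1°, so u = (cos -66.1°, sin -66.1°) = (0.40514, -0.91425) and n = (−sin -66.1°, cos -66.1°) = (0.91425, 0.40514). T is at the origin and E lies 68.8 along u from T, so E = 68.8·u = (27.874, -62.901). Tangency of A1 to both parallel lines with radius 22.6 puts J and B at T ± 22.6·n: J = (20.662, 9.1562), B = (-20.662, -9.1562). Equal radii place C and H the same way about E: C = E + 22.6·n = (48.536, -53.744), H = E − 22.6·n = (7.2116, -72.057). Then |TC| = |C − T| = 72.417.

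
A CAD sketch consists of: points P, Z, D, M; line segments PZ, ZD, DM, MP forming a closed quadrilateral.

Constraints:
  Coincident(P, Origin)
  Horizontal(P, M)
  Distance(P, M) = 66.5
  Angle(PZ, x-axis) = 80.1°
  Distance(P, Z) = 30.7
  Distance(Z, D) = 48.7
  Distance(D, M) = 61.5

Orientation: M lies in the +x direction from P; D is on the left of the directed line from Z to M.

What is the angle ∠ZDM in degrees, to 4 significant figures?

75.58°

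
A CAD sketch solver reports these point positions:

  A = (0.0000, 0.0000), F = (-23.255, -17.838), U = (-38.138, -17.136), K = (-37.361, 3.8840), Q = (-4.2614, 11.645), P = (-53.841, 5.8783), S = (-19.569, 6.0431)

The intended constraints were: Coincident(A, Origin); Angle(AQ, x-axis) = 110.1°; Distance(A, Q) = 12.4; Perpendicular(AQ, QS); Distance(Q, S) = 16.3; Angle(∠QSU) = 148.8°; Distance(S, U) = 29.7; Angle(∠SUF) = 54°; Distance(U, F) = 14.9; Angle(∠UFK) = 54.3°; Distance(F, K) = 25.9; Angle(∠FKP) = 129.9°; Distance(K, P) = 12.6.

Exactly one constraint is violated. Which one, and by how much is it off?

Distance(K, P) = 12.6 — off by 4.00.

A = (0.00, 0.00) ✓; AQ at 110.1° ✓; |AQ| = 12.40 ✓; ∠(AQ, QS) = 90.00° ✓; |QS| = 16.30 ✓; ∠QSU = 148.8° ✓; |SU| = 29.70 ✓; ∠SUF = 54.00° ✓; |UF| = 14.90 ✓; ∠UFK = 54.30° ✓; |FK| = 25.90 ✓; ∠FKP = 129.9° ✓; |KP| = 16.60 ✗.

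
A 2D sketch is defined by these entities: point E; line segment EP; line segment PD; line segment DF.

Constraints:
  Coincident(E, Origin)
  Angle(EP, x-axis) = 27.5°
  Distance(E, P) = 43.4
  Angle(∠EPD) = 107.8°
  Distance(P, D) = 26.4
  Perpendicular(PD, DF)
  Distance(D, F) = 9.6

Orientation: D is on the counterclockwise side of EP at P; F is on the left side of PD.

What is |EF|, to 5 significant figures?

50.792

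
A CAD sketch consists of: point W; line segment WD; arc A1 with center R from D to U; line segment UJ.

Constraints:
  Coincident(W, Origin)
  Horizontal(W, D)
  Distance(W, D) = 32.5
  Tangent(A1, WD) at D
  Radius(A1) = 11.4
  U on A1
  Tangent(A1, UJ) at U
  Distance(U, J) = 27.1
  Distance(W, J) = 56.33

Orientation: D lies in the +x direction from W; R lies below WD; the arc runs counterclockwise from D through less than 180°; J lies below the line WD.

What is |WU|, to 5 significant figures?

29.706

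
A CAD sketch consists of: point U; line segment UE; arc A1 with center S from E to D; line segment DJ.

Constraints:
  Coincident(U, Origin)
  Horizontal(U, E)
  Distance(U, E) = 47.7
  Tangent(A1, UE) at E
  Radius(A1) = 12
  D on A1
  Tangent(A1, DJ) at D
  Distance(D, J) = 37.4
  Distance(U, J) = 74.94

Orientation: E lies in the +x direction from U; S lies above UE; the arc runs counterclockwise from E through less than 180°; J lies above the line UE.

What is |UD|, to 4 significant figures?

61.10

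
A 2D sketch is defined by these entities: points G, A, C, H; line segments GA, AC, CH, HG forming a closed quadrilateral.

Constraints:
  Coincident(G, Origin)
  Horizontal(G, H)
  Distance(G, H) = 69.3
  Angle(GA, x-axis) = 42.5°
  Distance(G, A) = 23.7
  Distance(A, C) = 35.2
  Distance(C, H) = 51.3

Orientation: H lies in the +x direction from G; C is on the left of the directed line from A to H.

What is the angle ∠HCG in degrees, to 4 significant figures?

77.67°

Checks: G = (0.00, 0.00) ✓; |AC| = 35.20 ✓; |CH| = 51.30 ✓.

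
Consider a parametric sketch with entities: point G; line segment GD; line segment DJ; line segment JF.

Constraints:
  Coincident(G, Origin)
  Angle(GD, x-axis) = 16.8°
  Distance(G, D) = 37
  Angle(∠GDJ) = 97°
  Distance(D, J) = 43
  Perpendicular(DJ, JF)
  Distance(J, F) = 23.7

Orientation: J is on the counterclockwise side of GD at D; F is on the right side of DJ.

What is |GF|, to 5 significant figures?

76.865

∠GDJ = 97.0°, so DJ runs at 16.8° + (180° − 97.0°) = 99.800° from the x-axis; with |DJ| = 43.0, J = D + 43.0·(cos 99.800°, sin 99.800°) = (28.102, 53.067). DJ ⟂ JF; with |JF| = 23.7 on the right of DJ, F = J + 23.7·(0.98541, 0.17021) = (51.456, 57.101). Then |GF| = |F − G| = 76.865.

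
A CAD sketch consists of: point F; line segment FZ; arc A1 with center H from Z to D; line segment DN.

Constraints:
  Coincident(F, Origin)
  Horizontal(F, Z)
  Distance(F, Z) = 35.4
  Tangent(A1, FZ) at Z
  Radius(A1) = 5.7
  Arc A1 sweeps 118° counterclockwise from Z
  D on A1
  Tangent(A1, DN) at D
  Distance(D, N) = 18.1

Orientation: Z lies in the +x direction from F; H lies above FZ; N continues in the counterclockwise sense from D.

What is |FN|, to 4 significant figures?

40.16

F is at the origin; FZ is horizontal with |FZ| = 35.4 and Z on the +x side, so Z = (35.40, 0.000). A1 meets FZ tangentially, so HZ is at right angles to FZ, so H = Z + (0, 5.7) = (35.40, 5.700). On A1, Z sits at bearing -90° from H; a 118° counterclockwise sweep puts D at bearing 28°, so D = H + 5.7·(cos 28°, sin 28°) = (40.43, 8.376). Tangency of A1 to DN means the radius HD is perpendicular to DN, so DN runs along (−sin 28°, cos 28°); with |DN| = 18.1, N = (31.94, 24.36). Then |FN| = |N − F| = 40.16.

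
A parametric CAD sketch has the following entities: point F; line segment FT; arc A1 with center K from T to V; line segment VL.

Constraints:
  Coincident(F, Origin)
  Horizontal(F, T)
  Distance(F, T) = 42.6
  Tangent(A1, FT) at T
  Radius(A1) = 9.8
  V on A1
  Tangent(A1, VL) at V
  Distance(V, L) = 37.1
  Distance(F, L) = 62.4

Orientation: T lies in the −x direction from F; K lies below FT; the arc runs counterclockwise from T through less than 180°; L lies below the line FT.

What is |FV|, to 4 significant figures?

53.47

Checks: |KV| = 9.800 ✓; ∠(KV, VL) = 90.00° ✓; |VL| = 37.10 ✓; |FL| = 62.40 ✓.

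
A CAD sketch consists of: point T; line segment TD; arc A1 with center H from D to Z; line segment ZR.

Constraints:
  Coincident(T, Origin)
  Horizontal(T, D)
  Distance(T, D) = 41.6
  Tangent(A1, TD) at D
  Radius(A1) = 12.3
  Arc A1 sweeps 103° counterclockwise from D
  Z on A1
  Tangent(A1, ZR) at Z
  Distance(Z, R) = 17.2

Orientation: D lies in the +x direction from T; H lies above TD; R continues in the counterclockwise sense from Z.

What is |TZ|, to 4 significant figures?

55.66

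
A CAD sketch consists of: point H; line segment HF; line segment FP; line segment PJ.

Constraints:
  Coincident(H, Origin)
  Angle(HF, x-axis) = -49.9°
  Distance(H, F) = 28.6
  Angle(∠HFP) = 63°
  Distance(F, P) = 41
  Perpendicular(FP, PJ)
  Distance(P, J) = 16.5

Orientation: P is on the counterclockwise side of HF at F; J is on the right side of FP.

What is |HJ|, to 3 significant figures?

50.5

H is at the origin; HF runs at -49.9° with length 28.6, so F = 28.6·(cos -49.9°, sin -49.9°) = (18.4, -21.9). ∠HFP = 63.0°, so FP runs at -49.9° + (180° − 63.0°) = 67.1° from the x-axis; with |FP| = 41.0, P = F + 41.0·(cos 67.1°, sin 67.1°) = (34.4, 15.9). FP is perpendicular to PJ; with |PJ| = 16.5 on the right of FP, J = P + 16.5·(0.921, -0.389) = (49.6, 9.47). Then |HJ| = |J − H| = 50.5.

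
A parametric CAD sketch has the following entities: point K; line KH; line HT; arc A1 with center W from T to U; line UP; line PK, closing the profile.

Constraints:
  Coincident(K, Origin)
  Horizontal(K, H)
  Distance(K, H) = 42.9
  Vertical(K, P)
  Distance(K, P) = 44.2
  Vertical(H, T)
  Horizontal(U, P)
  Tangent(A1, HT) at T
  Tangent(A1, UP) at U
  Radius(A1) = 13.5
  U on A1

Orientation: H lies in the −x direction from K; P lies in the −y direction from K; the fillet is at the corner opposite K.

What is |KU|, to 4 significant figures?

53.08

The virtual corner opposite K is at (-42.90, -44.20). A1 meets HT tangentially, so WT is at right angles to HT and tangency of A1 to UP means the radius WU is perpendicular to UP, with radius 13.5, so the center W sits 13.5 in from both sides at W = (-29.40, -30.70). That places the tangent points at T = (-42.90, -30.70) on HT and U = (-29.40, -44.20) on UP. Then |KU| = |U − K| = 53.08.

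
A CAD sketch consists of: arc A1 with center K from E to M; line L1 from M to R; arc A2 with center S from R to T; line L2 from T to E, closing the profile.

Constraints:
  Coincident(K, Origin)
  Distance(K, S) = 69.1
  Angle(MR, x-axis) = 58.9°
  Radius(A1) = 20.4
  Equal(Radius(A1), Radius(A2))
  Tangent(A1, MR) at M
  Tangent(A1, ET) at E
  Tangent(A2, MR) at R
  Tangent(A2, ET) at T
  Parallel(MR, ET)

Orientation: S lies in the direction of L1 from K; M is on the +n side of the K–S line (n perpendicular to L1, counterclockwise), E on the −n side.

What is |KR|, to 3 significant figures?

72.0

The slot axis is L1's direction at 58.9°, so u = (cos 58.9°, sin 58.9°) = (0.517, 0.856) and n = (−sin 58.9°, cos 58.9°) = (-0.856, 0.517). K is at the origin and S lies 69.1 along u from K, so S = 69.1·u = (35.7, 59.2). Tangency of A1 to both parallel lines with radius 20.4 puts M and E at K ± 20.4·n: M = (-17.5, 10.5), E = (17.5, -10.5). Equal radii place R and T the same way about S: R = S + 20.4·n = (18.2, 69.7), T = S − 20.4·n = (53.2, 48.6). Then |KR| = |R − K| = 72.0.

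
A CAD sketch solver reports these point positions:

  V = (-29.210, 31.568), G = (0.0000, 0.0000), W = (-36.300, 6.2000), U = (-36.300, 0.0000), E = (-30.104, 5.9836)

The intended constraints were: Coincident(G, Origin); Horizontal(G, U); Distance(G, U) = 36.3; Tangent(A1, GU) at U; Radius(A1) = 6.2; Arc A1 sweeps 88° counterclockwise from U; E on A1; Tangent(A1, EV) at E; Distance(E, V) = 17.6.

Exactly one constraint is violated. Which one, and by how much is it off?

Distance(E, V) = 17.6 — off by 8.00.

G = (0.00, 0.00) ✓; G.y = 0.00, U.y = 0.00 ✓; |GU| = 36.30 ✓; ∠(WU, UG) = 90.00° ✓; |WU| = 6.200 ✓; bearing(W→E) − bearing(W→U) = 88.00° ✓; |WE| = 6.200 ✓; ∠(WE, EV) = 90.00° ✓; |EV| = 25.60 ✗.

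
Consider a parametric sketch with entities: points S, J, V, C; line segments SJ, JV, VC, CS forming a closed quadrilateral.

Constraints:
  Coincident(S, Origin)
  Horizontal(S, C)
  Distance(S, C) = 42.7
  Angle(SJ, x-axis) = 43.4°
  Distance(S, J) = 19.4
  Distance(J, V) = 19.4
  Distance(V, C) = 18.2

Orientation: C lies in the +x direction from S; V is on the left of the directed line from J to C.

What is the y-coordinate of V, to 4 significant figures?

15.62

S is at the origin; SC is horizontal with |SC| = 42.7 and C in +x, so C = (42.7, 0). SJ runs at 43.4° with |SJ| = 19.4, so J = (14.10, 13.33). V is determined by |JV| = 19.4 and |VC| = 18.2 together: it lies at the intersection of circle(J, 19.4) and circle(C, 18.2). With |JC| = 31.56, the foot of the radical line on JC is 16.49 from J and the perpendicular offset is √(19.4² − 16.49²) = 10.21. Taking the left-of-JC solution: V = (33.36, 15.62).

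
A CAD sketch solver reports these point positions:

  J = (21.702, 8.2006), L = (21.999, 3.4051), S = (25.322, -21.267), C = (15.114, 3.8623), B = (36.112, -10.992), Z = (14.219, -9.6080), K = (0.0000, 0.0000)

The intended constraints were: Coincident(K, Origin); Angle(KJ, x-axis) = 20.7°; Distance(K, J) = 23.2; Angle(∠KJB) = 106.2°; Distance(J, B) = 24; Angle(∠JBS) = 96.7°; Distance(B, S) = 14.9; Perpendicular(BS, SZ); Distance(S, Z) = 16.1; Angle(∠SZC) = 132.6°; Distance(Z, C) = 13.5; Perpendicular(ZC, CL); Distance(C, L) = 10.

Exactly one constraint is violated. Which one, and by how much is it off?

Distance(C, L) = 10 — off by 3.10.

K = (0.00, 0.00) ✓; KJ at 20.70° ✓; |KJ| = 23.20 ✓; ∠KJB = 106.2° ✓; |JB| = 24.00 ✓; ∠JBS = 96.70° ✓; |BS| = 14.90 ✓; ∠(BS, SZ) = 90.00° ✓; |SZ| = 16.10 ✓; ∠SZC = 132.6° ✓; |ZC| = 13.50 ✓; ∠(ZC, CL) = 90.00° ✓; |CL| = 6.900 ✗.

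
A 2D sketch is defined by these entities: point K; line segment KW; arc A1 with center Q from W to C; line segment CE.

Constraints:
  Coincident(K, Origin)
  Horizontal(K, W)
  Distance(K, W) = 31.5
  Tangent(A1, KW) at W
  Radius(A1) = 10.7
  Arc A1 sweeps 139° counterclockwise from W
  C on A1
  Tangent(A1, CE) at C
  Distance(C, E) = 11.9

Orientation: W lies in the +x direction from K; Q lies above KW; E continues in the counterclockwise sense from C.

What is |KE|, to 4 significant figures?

39.74

On A1, W sits at bearing -90° from Q; a 139° counterclockwise sweep puts C at bearing 49°, so C = Q + 10.7·(cos 49°, sin 49°) = (38.52, 18.78). Since A1 is tangent to CE there, QC ⟂ CE, so CE runs along (−sin 49°, cos 49°); with |CE| = 11.9, E = (29.54, 26.58). Then |KE| = |E − K| = 39.74.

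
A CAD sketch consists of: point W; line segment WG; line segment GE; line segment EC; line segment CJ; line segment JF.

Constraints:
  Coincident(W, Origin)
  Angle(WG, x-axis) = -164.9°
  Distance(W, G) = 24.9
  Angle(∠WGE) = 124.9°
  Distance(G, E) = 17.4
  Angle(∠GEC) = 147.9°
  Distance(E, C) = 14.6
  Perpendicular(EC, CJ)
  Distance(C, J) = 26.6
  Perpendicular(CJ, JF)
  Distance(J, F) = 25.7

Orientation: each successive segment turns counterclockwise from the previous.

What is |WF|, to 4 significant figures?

8.949

EC ⟂ CJ, so CJ runs at 12.30°; with |CJ| = 26.6, J = (-0.8347, -31.46). The perpendicularity gives JF at right angles to CJ, so JF runs at 102.3°; with |JF| = 25.7, F = (-6.310, -6.346). Then |WF| = |F − W| = 8.949.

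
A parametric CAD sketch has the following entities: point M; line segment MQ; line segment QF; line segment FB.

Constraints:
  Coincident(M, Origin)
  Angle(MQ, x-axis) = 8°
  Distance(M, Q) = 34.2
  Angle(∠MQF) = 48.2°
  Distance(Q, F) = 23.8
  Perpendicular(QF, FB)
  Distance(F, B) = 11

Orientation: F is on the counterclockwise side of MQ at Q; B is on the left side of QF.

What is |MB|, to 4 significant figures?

14.53

M is at the origin; MQ runs at 8.0° with length 34.2, so Q = 34.2·(cos 8.0°, sin 8.0°) = (33.87, 4.760). ∠MQF = 48.2°, so QF runs at 8.0° + (180° − 48.2°) = 139.8° from the x-axis; with |QF| = 23.8, F = Q + 23.8·(cos 139.8°, sin 139.8°) = (15.69, 20.12). The perpendicularity gives FB at right angles to QF; with |FB| = 11.0 on the left of QF, B = F + 11.0·(-0.6455, -0.7638) = (8.589, 11.72). Then |MB| = |B − M| = 14.53.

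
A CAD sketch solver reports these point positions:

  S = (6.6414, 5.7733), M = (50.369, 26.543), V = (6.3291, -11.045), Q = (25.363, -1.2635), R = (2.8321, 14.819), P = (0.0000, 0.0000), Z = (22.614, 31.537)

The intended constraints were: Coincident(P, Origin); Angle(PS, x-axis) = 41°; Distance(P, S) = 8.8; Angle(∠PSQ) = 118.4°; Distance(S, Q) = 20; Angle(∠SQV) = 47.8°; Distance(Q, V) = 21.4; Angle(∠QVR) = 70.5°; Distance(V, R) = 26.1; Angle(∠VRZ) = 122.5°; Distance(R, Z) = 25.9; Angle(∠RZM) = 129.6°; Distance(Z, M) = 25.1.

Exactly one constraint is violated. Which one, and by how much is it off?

Distance(Z, M) = 25.1 — off by 3.10.

P = (0.00, 0.00) ✓; PS at 41.00° ✓; |PS| = 8.800 ✓; ∠PSQ = 118.4° ✓; |SQ| = 20.00 ✓; ∠SQV = 47.80° ✓; |QV| = 21.40 ✓; ∠QVR = 70.50° ✓; |VR| = 26.10 ✓; ∠VRZ = 122.5° ✓; |RZ| = 25.90 ✓; ∠RZM = 129.6° ✓; |ZM| = 28.20 ✗.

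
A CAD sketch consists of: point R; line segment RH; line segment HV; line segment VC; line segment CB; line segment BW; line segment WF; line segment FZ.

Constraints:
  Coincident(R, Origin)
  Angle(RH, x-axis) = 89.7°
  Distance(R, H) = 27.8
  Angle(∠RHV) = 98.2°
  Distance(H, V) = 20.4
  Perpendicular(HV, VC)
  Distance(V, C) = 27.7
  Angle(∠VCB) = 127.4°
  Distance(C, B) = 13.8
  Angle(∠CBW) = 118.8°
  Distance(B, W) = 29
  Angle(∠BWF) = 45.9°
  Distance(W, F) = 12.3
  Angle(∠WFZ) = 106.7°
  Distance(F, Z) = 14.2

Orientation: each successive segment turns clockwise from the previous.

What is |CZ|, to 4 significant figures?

17.48

∠BWF = 45.9° gives WF at 30.00° from the x-axis; with |WF| = 12.3, F = (-2.786, 7.452). ∠WFZ = 106.7° gives FZ at -43.30° from the x-axis; with |FZ| = 14.2, Z = (7.548, -2.286). Then |CZ| = |Z − C| = 17.48.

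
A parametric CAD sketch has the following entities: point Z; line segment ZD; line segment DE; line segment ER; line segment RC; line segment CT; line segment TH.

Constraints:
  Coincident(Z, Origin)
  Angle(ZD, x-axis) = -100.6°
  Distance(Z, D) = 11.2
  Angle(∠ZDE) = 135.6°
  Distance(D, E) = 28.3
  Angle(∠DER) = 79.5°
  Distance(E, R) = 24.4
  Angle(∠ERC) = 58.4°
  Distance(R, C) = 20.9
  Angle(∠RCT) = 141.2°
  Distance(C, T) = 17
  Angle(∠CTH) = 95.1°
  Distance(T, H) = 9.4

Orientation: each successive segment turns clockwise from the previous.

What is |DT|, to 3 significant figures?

8.85

Z is at the origin; ZD runs at -100.6° with length 11.2, so D = (-2.06, -11.0). ∠ZDE = 135.6° gives DE at -145° from the x-axis; with |DE| = 28.3, E = (-25.2, -27.2). ∠DER = 79.5° gives ER at 114° from the x-axis; with |ER| = 24.4, R = (-35.4, -5.04). ∠ERC = 58.4° gives RC at -7.10° from the x-axis; with |RC| = 20.9, C = (-14.6, -7.62). ∠RCT = 141.2° gives CT at -45.9° from the x-axis; with |CT| = 17.0, T = (-2.79, -19.8). Then |DT| = |T − D| = 8.85.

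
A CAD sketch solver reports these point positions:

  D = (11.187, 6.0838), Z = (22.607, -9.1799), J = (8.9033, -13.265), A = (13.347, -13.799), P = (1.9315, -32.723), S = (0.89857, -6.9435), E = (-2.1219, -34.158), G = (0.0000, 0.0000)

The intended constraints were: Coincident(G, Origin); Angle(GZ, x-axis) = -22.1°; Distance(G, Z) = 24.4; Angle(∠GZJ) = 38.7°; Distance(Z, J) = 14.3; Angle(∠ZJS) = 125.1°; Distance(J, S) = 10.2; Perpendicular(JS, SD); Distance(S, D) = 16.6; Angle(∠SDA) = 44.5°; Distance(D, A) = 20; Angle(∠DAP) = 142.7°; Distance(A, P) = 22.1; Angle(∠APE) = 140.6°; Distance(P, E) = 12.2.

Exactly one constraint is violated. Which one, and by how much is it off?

Distance(P, E) = 12.2 — off by 7.90.

G = (0.00, 0.00) ✓; GZ at -22.10° ✓; |GZ| = 24.40 ✓; ∠GZJ = 38.70° ✓; |ZJ| = 14.30 ✓; ∠ZJS = 125.1° ✓; |JS| = 10.20 ✓; ∠(JS, SD) = 90.00° ✓; |SD| = 16.60 ✓; ∠SDA = 44.50° ✓; |DA| = 20.00 ✓; ∠DAP = 142.7° ✓; |AP| = 22.10 ✓; ∠APE = 140.6° ✓; |PE| = 4.300 ✗.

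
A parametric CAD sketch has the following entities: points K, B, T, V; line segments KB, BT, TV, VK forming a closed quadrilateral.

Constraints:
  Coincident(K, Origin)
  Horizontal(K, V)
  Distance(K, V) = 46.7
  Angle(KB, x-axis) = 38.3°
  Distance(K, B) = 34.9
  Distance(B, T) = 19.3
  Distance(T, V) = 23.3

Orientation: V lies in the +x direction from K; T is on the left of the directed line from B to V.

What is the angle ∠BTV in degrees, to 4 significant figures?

85.24°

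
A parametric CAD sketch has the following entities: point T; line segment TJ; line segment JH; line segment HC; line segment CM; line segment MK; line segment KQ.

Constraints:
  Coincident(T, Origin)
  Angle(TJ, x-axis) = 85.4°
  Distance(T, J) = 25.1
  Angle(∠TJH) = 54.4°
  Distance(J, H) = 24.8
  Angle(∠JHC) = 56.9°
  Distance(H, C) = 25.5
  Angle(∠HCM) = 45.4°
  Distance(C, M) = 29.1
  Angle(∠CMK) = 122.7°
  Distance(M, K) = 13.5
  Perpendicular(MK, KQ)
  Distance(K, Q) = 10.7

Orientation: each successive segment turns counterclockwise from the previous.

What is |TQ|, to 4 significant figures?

30.32

∠CMK = 122.7° gives MK at 166.0° from the x-axis; with |MK| = 13.5, K = (-18.73, 31.94). MK ⟂ KQ, so KQ runs at -104.0°; with |KQ| = 10.7, Q = (-21.32, 21.56). Then |TQ| = |Q − T| = 30.32.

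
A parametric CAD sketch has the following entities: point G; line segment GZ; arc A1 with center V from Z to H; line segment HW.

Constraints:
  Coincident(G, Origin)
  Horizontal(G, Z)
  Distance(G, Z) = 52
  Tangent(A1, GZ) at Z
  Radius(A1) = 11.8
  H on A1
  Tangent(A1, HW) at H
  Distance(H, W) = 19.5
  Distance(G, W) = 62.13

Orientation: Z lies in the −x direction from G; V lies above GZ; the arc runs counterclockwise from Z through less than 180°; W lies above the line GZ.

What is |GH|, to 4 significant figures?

45.41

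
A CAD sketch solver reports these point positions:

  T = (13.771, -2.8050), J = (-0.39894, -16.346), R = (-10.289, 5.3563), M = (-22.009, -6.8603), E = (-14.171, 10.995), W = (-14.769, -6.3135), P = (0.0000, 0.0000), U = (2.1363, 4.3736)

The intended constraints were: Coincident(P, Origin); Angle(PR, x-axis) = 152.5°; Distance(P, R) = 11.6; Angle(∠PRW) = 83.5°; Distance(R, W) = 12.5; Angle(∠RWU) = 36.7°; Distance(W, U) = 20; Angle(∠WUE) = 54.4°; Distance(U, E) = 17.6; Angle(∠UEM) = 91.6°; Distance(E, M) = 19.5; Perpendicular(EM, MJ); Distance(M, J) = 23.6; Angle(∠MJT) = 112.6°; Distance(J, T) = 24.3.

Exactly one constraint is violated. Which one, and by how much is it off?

Distance(J, T) = 24.3 — off by 4.70.

P = (0.00, 0.00) ✓; PR at 152.5° ✓; |PR| = 11.60 ✓; ∠PRW = 83.50° ✓; |RW| = 12.50 ✓; ∠RWU = 36.70° ✓; |WU| = 20.00 ✓; ∠WUE = 54.40° ✓; |UE| = 17.60 ✓; ∠UEM = 91.60° ✓; |EM| = 19.50 ✓; ∠(EM, MJ) = 90.00° ✓; |MJ| = 23.60 ✓; ∠MJT = 112.6° ✓; |JT| = 19.60 ✗.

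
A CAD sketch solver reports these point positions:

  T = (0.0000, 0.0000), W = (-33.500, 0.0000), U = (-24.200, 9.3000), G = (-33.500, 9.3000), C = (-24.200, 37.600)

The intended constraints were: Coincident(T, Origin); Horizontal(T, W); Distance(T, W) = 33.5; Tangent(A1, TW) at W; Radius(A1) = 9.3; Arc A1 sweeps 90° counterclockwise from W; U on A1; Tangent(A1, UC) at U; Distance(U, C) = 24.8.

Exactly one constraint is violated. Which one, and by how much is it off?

Distance(U, C) = 24.8 — off by 3.50.

T = (0.00, 0.00) ✓; T.y = 0.00, W.y = 0.00 ✓; |TW| = 33.50 ✓; ∠(GW, WT) = 90.00° ✓; |GW| = 9.300 ✓; bearing(G→U) − bearing(G→W) = 90.00° ✓; |GU| = 9.300 ✓; ∠(GU, UC) = 90.00° ✓; |UC| = 28.30 ✗.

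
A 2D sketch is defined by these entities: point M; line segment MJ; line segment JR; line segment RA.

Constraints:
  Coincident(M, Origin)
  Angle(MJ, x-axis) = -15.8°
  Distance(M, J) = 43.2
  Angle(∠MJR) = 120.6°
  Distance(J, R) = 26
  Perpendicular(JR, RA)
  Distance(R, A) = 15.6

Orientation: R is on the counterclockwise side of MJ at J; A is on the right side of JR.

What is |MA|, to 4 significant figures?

71.34

∠MJR = 120.6°, so JR runs at -15.8° + (180° − 120.6°) = 43.60° from the x-axis; with |JR| = 26.0, R = J + 26.0·(cos 43.60°, sin 43.60°) = (60.40, 6.168). JR is perpendicular to RA; with |RA| = 15.6 on the right of JR, A = R + 15.6·(0.6896, -0.7242) = (71.15, -5.129). Then |MA| = |A − M| = 71.34.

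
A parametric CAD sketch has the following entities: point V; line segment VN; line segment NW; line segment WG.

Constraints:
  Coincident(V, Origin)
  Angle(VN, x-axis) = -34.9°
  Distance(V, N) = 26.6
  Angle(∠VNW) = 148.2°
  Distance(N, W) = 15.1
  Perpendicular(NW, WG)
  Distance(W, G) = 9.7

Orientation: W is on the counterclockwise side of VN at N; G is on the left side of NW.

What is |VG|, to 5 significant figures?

37.953

V is at the origin; VN runs at -34.9° with length 26.6, so N = 26.6·(cos -34.9°, sin -34.9°) = (21.816, -15.219). ∠VNW = 148.2°, so NW runs at -34.9° + (180° − 148.2°) = -3.1000° from the x-axis; with |NW| = 15.1, W = N + 15.1·(cos -3.1000°, sin -3.1000°) = (36.894, -16.036). The perpendicularity gives WG at right angles to NW; with |WG| = 9.7 on the left of NW, G = W + 9.7·(0.054079, 0.99854) = (37.419, -6.3499). Then |VG| = |G − V| = 37.953.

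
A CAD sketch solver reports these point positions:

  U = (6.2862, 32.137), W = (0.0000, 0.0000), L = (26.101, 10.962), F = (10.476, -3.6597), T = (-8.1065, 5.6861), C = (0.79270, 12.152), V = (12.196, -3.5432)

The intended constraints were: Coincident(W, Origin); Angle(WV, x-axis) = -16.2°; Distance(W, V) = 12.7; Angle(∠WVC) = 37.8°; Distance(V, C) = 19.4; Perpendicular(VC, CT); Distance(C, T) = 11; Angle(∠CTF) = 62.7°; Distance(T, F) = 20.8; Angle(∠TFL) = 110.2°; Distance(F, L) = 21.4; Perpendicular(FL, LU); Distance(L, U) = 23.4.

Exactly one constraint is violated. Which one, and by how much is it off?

Distance(L, U) = 23.4 — off by 5.60.

W = (0.00, 0.00) ✓; WV at -16.20° ✓; |WV| = 12.70 ✓; ∠WVC = 37.80° ✓; |VC| = 19.40 ✓; ∠(VC, CT) = 90.00° ✓; |CT| = 11.00 ✓; ∠CTF = 62.70° ✓; |TF| = 20.80 ✓; ∠TFL = 110.2° ✓; |FL| = 21.40 ✓; ∠(FL, LU) = 90.00° ✓; |LU| = 29.00 ✗.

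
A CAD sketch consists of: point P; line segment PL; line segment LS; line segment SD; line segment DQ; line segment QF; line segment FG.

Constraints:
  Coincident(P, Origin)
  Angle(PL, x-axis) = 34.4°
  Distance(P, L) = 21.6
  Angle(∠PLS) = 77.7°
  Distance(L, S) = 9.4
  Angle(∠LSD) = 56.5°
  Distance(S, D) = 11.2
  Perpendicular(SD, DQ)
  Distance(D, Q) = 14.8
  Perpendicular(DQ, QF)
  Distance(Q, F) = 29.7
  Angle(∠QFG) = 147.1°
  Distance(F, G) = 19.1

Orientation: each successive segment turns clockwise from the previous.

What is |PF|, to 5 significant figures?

44.779

P is at the origin; PL runs at 34.4° with length 21.6, so L = (17.822, 12.203). ∠PLS = 77.7° gives LS at -67.900° from the x-axis; with |LS| = 9.4, S = (21.359, 3.4939). ∠LSD = 56.5° gives SD at 168.60° from the x-axis; with |SD| = 11.2, D = (10.380, 5.7077). The perpendicularity gives DQ at right angles to SD, so DQ runs at 78.600°; with |DQ| = 14.8, Q = (13.305, 20.216). DQ is perpendicular to QF, so QF runs at -11.400°; with |QF| = 29.7, F = (42.419, 14.345). Then |PF| = |F − P| = 44.779.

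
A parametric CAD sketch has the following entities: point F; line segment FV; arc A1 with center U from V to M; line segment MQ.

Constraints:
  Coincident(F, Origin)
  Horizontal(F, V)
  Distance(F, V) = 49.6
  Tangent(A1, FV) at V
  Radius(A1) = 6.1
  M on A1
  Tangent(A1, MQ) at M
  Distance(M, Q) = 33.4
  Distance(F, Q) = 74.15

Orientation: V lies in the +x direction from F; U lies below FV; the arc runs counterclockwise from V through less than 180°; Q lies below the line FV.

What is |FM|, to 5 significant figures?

45.730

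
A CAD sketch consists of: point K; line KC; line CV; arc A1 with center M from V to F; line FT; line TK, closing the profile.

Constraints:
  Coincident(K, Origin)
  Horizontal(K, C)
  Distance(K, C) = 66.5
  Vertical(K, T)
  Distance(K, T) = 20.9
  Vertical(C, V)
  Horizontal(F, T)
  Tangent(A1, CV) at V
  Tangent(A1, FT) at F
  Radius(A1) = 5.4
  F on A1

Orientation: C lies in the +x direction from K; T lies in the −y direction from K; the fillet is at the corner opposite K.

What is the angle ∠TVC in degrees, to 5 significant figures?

94.642°

K is at the origin; K and C share the same y with |KC| = 66.5 and C on the +x side, so C = (66.500, 0.0000). K and T share the same x with |KT| = 20.9 and T on the −y side, so T = (0.0000, -20.900). The virtual corner opposite K is at (66.500, -20.900). Since A1 is tangent to CV there, MV ⟂ CV and A1 meets FT tangentially, so MF is at right angles to FT, with radius 5.4, so the center M sits 5.4 in from both sides at M = (61.100, -15.500). That places the tangent points at V = (66.500, -15.500) on CV and F = (61.100, -20.900) on FT. Then cos ∠TVC = VT·VC / (|VT||VC|), giving 94.642°.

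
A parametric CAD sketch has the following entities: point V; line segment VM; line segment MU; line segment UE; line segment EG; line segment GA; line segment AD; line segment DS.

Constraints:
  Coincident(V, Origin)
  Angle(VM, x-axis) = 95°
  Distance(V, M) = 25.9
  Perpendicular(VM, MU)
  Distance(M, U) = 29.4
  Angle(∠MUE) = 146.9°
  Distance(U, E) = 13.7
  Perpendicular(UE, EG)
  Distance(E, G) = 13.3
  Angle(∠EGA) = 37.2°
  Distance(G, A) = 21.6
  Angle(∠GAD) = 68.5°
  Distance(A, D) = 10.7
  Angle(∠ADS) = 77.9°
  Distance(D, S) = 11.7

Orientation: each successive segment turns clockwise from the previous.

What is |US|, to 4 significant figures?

12.65

∠GAD = 68.5° gives AD at -12.40° from the x-axis; with |AD| = 10.7, D = (39.89, 29.21). ∠ADS = 77.9° gives DS at -114.5° from the x-axis; with |DS| = 11.7, S = (35.03, 18.56). Then |US| = |S − U| = 12.65.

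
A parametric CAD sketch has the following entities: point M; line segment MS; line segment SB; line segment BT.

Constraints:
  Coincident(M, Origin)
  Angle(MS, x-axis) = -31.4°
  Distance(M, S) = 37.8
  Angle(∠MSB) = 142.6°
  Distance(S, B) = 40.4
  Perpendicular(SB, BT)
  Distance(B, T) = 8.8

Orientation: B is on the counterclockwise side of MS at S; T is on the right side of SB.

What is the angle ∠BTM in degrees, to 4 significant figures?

65.73°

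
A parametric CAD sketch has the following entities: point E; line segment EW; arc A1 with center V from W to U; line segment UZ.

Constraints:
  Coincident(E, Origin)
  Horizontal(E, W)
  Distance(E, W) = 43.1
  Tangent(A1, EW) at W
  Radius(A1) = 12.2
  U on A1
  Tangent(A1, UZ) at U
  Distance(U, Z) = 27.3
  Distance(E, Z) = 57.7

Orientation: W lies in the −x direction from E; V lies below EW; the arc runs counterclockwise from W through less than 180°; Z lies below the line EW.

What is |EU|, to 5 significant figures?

56.671

E is at the origin; E and W share the same y with |EW| = 43.1 and W on the −x side, so W = (-43.100, 0.0000). A1 meets EW tangentially, so VW is at right angles to EW, so V = W + (0, -12.2) = (-43.100, -12.200). Since VU ⟂ UZ (tangency), |VZ| = √(12.2² + 27.3²) = 29.902 regardless of where U sits on A1. So Z lies on both circle(E, 57.7) and circle(V, 29.902); the below-EW intersection is Z = (-39.665, -41.904). U is the foot of the tangent from Z: U = (-53.593, -18.424).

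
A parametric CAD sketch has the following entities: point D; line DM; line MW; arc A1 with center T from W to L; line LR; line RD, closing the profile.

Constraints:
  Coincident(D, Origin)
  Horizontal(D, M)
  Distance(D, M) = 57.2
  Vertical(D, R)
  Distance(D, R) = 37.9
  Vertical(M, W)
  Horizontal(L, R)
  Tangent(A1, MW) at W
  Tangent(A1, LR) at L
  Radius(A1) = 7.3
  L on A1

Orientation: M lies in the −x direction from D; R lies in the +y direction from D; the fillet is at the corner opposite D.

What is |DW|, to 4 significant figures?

64.87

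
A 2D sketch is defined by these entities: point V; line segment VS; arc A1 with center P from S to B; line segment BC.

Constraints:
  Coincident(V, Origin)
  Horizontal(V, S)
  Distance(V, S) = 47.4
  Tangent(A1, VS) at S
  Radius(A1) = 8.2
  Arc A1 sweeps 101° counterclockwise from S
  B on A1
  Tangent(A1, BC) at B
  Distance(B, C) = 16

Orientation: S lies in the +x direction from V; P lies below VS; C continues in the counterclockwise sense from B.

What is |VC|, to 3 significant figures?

49.5

V is at the origin; VS is horizontal with |VS| = 47.4 and S on the +x side, so S = (47.4, 0.00). The tangent condition forces PS to be normal to VS, so P = S + (0, -8.2) = (47.4, -8.20). On A1, S sits at bearing 90° from P; a 101° counterclockwise sweep puts B at bearing 191°, so B = P + 8.2·(cos 191°, sin 191°) = (39.4, -9.76). The tangent condition forces PB to be normal to BC, so BC runs along (−sin 191°, cos 191°); with |BC| = 16.0, C = (42.4, -25.5). Then |VC| = |C − V| = 49.5.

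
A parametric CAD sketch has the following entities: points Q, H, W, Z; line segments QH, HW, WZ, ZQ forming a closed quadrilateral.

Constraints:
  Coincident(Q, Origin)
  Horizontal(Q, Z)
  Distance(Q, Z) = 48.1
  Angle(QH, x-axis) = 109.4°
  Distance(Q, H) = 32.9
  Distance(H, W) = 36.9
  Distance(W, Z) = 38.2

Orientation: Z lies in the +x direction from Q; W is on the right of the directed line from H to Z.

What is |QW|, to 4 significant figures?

9.921

Q is at the origin; Q and Z share the same y with |QZ| = 48.1 and Z in +x, so Z = (48.1, 0). QH runs at 109.4° with |QH| = 32.9, so H = (-10.93, 31.03). W is determined by |HW| = 36.9 and |WZ| = 38.2 together: it lies at the intersection of circle(H, 36.9) and circle(Z, 38.2). With |HZ| = 66.69, the foot of the radical line on HZ is 32.61 from H and the perpendicular offset is √(36.9² − 32.61²) = 17.26. Taking the right-of-HZ solution: W = (9.904, 0.5752).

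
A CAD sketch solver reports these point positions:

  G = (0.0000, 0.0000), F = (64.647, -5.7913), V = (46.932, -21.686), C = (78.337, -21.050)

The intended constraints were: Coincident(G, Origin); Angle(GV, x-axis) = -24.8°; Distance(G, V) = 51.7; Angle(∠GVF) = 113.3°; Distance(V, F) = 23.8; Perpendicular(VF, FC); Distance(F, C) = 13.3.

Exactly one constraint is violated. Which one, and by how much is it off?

Distance(F, C) = 13.3 — off by 7.20.

G = (0.00, 0.00) ✓; GV at -24.80° ✓; |GV| = 51.70 ✓; ∠GVF = 113.3° ✓; |VF| = 23.80 ✓; ∠(VF, FC) = 90.00° ✓; |FC| = 20.50 ✗.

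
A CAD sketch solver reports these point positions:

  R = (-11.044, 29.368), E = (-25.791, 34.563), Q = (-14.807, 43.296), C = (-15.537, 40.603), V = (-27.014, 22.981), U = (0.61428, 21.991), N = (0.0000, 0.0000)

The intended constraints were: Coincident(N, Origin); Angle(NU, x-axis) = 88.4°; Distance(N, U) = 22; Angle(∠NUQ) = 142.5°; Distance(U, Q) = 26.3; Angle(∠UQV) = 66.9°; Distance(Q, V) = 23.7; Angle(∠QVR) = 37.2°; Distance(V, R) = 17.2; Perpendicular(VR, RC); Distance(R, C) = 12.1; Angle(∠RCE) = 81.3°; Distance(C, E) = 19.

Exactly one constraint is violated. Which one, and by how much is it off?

Distance(C, E) = 19 — off by 7.10.

N = (0.00, 0.00) ✓; NU at 88.40° ✓; |NU| = 22.00 ✓; ∠NUQ = 142.5° ✓; |UQ| = 26.30 ✓; ∠UQV = 66.90° ✓; |QV| = 23.70 ✓; ∠QVR = 37.20° ✓; |VR| = 17.20 ✓; ∠(VR, RC) = 90.00° ✓; |RC| = 12.10 ✓; ∠RCE = 81.30° ✓; |CE| = 11.90 ✗.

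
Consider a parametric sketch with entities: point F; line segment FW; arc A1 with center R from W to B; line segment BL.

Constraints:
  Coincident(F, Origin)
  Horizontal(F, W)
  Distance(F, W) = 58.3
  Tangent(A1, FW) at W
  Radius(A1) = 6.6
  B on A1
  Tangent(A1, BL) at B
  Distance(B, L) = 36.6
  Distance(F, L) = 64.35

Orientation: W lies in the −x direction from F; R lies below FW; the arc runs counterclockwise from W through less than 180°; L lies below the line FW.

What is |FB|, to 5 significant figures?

64.940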